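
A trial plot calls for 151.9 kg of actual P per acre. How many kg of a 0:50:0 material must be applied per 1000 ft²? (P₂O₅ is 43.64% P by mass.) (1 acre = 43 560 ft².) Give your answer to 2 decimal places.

As P₂O₅: 151.9 / 0.4364 = 348.075 kg per acre.
Product per acre = 348.075 / 50% = 696.15 kg.
Convert to per 1000 ft²: 696.15 × 0.0229568 = 15.9814 kg.

15.98 kg of product per thousand sq ft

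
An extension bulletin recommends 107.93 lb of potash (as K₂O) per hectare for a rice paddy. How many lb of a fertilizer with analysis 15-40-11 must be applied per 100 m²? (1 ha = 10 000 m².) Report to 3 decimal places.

Product per hectare = 107.93 / 11% = 981.182 lb.
Convert to per 100 m²: 981.182 × 0.01 = 9.81182 lb.

9.812 lb of product per hundred sq m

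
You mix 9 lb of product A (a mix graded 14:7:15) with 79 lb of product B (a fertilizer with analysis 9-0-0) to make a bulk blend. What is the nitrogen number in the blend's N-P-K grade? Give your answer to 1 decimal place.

Total mass = 9 + 79 = 88 lb.
N mass = 14%×9 + 9%×79 = 8.37 lb.
% N = 8.37 / 88 = 9.51136%.

9.5% N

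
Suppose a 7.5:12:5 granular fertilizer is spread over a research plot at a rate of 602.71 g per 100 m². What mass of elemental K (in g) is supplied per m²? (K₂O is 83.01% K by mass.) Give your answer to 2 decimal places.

K₂O per 100 m² = 602.71 × 5% = 30.1355 g.
Elemental K = 30.1355 × 0.8301 = 25.0155 g per 100 m².
Convert to per m²: 25.0155 × 0.01 = 0.250155 g.

0.25 g K per sq m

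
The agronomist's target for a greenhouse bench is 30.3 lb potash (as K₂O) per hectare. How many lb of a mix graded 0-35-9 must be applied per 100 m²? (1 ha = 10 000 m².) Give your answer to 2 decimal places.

Product per hectare = 30.3 / 9% = 336.667 lb.
Convert to per 100 m²: 336.667 × 0.01 = 3.36667 lb.

3.37 lb of product per hundred sq m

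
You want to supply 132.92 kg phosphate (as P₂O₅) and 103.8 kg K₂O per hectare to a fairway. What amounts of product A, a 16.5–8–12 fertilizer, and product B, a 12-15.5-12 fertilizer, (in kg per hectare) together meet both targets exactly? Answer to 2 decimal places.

15.40 kg product A, 849.60 kg product B

With a, b = kg per hectare of product A and product B:
P₂O₅: 0.08·a + 0.155·b = 132.92
K₂O: 0.12·a + 0.12·b = 103.8
Solving simultaneously: a = 15.4, b = 849.6.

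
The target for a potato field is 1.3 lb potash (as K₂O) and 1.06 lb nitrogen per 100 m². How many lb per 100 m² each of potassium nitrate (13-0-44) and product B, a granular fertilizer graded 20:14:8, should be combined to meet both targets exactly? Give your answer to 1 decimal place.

Let a = lb of potassium nitrate, b = lb of product B (per 100 m²).
K₂O: 0.44·a + 0.08·b = 1.3
N: 0.13·a + 0.2·b = 1.06
Eliminate b: (row1) − 0.08/0.2·(row2) → 0.388·a = 0.876, so a = 2.25773.
Then b = (1.06 − 0.13·2.25773) / 0.2 = 3.83247.

2.3 lb potassium nitrate, 3.8 lb product B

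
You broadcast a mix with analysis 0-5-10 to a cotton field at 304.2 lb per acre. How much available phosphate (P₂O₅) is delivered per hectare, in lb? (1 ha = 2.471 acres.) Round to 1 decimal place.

37.6 lb P₂O₅ per hectare

P₂O₅ per acre = 304.2 × 5% = 15.21 lb.
Convert to per hectare: 15.21 × 2.471 = 37.5839 lb.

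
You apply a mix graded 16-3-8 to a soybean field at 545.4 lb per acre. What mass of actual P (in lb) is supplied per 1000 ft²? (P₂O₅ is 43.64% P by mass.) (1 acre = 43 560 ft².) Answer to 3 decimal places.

P₂O₅ per acre = 545.4 × 3% = 16.362 lb.
Elemental P = 16.362 × 0.4364 = 7.14038 lb per acre.
Convert to per 1000 ft²: 7.14038 × 0.0229568 = 0.16392 lb.

0.164 lb P per thousand sq ft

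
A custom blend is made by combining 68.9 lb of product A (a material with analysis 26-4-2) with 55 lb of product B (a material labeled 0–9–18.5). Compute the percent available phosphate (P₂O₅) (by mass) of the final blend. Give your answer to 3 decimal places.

Total mass = 68.9 + 55 = 123.9 lb.
P₂O₅ mass = 4%×68.9 + 9%×55 = 7.706 lb.
% P₂O₅ = 7.706 / 123.9 = 6.21953%.

6.220% P₂O₅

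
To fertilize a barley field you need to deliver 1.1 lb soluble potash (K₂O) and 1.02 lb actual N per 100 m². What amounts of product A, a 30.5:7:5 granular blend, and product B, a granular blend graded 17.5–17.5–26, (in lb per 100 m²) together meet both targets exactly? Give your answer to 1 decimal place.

Let a = lb of product A, b = lb of product B (per 100 m²).
K₂O: 0.05·a + 0.26·b = 1.1
N: 0.305·a + 0.175·b = 1.02
Eliminate a: (row1) − 0.05/0.305·(row2) → 0.231311·b = 0.932787, so b = 4.0326.
Back-substitute: a = (1.1 − 0.26·4.0326) / 0.05 = 1.03047.

1.0 lb product A, 4.0 lb product B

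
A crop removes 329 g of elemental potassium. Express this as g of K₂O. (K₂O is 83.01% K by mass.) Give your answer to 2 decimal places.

396.34 g K₂O

K₂O = 329 / 0.8301 = 396.338 g.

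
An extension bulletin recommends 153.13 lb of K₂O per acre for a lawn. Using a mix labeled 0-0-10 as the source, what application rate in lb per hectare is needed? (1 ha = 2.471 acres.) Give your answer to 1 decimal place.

Product per acre = 153.13 / 10% = 1531.3 lb.
Convert to per hectare: 1531.3 × 2.471 = 3783.84 lb.

3783.8 lb of product per hectare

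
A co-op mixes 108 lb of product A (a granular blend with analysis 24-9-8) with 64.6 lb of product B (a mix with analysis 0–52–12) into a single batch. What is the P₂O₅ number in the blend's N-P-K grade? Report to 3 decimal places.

Total mass = 108 + 64.6 = 172.6 lb.
P₂O₅ mass = 9%×108 + 52%×64.6 = 43.312 lb.
% P₂O₅ = 43.312 / 172.6 = 25.0939%.

25.094% P₂O₅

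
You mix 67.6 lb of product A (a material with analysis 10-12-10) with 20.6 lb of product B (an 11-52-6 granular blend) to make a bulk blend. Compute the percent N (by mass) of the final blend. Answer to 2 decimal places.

10.23% N

Total mass = 67.6 + 20.6 = 88.2 lb.
N mass = 10%×67.6 + 11%×20.6 = 9.026 lb.
% N = 9.026 / 88.2 = 10.2336%.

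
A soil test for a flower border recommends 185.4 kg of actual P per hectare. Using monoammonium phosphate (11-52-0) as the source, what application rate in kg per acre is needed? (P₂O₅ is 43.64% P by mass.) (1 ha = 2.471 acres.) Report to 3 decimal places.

330.635 kg of product per acre

As P₂O₅: 185.4 / 0.4364 = 424.84 kg per hectare.
Product per hectare = 424.84 / 52% = 816.999 kg.
Convert to per acre: 816.999 × 0.404694 = 330.6351 kg.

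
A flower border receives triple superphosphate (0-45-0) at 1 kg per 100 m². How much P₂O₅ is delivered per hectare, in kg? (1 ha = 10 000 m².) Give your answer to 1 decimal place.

45.0 kg P₂O₅ per hectare

P₂O₅ per 100 m² = 1 × 45% = 0.45 kg.
Convert to per hectare: 0.45 × 100 = 45 kg.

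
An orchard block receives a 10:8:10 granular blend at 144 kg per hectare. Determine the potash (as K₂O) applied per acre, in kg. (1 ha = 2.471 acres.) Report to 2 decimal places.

K₂O per hectare = 144 × 10% = 14.4 kg.
Convert to per acre: 14.4 × 0.404694 = 5.8276 kg.

5.83 kg K₂O per acre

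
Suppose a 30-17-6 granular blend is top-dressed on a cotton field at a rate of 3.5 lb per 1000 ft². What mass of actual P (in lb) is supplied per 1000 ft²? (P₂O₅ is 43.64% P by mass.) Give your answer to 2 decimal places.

0.26 lb P per thousand sq ft

P₂O₅ per 1000 ft² = 3.5 × 17% = 0.595 lb.
Elemental P = 0.595 × 0.4364 = 0.259658 lb per 1000 ft².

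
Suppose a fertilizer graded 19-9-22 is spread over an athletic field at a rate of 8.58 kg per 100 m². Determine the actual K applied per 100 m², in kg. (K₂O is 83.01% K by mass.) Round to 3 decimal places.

1.567 kg K per hundred sq m

K₂O per 100 m² = 8.58 × 22% = 1.8876 kg.
Elemental K = 1.8876 × 0.8301 = 1.5669 kg per 100 m².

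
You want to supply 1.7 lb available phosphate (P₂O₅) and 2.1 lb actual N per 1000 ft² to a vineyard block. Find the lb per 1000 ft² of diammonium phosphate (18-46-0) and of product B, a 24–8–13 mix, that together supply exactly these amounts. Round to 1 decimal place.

Let a = lb of diammonium phosphate, b = lb of product B (per 1000 ft²).
P₂O₅: 0.46·a + 0.08·b = 1.7
N: 0.18·a + 0.24·b = 2.1
Solving simultaneously: a = 2.5, b = 6.875.

2.5 lb diammonium phosphate, 6.9 lb product B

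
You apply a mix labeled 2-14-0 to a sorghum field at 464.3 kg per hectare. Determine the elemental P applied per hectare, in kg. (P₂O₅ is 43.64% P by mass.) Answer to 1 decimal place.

28.4 kg P per hectare

P₂O₅ per hectare = 464.3 × 14% = 65.002 kg.
Elemental P = 65.002 × 0.4364 = 28.3669 kg per hectare.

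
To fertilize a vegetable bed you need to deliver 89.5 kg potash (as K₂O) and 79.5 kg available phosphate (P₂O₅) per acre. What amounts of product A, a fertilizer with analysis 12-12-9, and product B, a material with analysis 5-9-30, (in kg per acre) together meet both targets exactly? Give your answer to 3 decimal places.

566.129 kg product A, 128.495 kg product B

Let a = kg of product A, b = kg of product B (per acre).
K₂O: 0.09·a + 0.3·b = 89.5
P₂O₅: 0.12·a + 0.09·b = 79.5
Eliminate b: (row1) − 0.3/0.09·(row2) → -0.31·a = -175.5, so a = 566.12903.
Then b = (79.5 − 0.12·566.12903) / 0.09 = 128.4946.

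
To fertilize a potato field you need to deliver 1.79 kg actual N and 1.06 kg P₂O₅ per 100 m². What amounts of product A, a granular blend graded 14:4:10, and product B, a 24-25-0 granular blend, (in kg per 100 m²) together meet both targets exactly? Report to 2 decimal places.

7.60 kg product A, 3.02 kg product B

Let a = kg of product A, b = kg of product B (per 100 m²).
N: 0.14·a + 0.24·b = 1.79
P₂O₅: 0.04·a + 0.25·b = 1.06
Eliminate b: (row1) − 0.24/0.25·(row2) → 0.1016·a = 0.7724, so a = 7.60236.
Then b = (1.06 − 0.04·7.60236) / 0.25 = 3.02362.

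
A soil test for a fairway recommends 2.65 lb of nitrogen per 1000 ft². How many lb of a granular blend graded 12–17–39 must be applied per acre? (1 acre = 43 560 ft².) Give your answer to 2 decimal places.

Product per 1000 ft² = 2.65 / 12% = 22.0833 lb.
Convert to per acre: 22.0833 × 43.56 = 961.95 lb.

961.95 lb of product per acre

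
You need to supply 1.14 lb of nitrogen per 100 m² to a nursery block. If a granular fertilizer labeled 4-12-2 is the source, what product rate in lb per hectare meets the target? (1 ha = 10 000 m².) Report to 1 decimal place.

Product per 100 m² = 1.14 / 4% = 28.5 lb.
Convert to per hectare: 28.5 × 100 = 2850 lb.

2850.0 lb of product per hectare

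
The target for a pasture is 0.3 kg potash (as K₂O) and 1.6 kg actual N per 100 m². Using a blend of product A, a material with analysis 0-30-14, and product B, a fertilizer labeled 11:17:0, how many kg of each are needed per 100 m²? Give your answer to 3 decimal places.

With a, b = kg per 100 m² of product A and product B:
K₂O: 0.14·a + 0·b = 0.3
N: 0·a + 0.11·b = 1.6
Solving simultaneously: a = 2.14286, b = 14.54545.

2.143 kg product A, 14.545 kg product B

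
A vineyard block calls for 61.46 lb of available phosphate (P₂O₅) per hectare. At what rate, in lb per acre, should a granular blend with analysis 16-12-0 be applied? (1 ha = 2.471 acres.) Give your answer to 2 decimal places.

207.27 lb of product per acre

Product per hectare = 61.46 / 12% = 512.167 lb.
Convert to per acre: 512.167 × 0.404694 = 207.271 lb.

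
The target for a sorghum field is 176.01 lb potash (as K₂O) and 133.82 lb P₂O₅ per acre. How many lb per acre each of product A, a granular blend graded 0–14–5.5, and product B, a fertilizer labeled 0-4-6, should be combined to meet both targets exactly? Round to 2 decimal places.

159.48 lb product A, 2787.31 lb product B

Let a = lb of product A, b = lb of product B (per acre).
K₂O: 0.055·a + 0.06·b = 176.01
P₂O₅: 0.14·a + 0.04·b = 133.82
From row1: a = (176.01 − 0.06·b) / 0.055.
Into row2: 0.14·(176.01 − 0.06·b)/0.055 + 0.04·b = 133.82 → b = 2787.306, a = 159.484.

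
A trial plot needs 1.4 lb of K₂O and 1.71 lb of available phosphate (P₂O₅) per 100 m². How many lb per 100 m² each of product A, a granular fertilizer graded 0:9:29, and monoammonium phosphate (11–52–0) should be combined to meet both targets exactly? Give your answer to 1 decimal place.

With a, b = lb per 100 m² of product A and monoammonium phosphate:
K₂O: 0.29·a + 0·b = 1.4
P₂O₅: 0.09·a + 0.52·b = 1.71
Eliminate a: (row1) − 0.29/0.09·(row2) → -1.67556·b = -4.11, so b = 2.45292.
Back-substitute: a = (1.4 − 0·2.45292) / 0.29 = 4.82759.

4.8 lb product A, 2.5 lb monoammonium phosphate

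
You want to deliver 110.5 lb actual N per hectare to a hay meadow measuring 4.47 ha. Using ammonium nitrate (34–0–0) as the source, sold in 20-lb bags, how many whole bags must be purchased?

Product per hectare = 110.5 / 34% = 325 lb.
Total product = 325 × 4.47 = 1452.75 lb.
Bags = ⌈1452.75 / 20⌉ = 73.

73 bags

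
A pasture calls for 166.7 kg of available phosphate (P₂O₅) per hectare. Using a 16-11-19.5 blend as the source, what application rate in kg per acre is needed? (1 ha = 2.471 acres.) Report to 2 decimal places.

Product per hectare = 166.7 / 11% = 1515.45 kg.
Convert to per acre: 1515.45 × 0.404694 = 613.296 kg.

613.30 kg of product per acre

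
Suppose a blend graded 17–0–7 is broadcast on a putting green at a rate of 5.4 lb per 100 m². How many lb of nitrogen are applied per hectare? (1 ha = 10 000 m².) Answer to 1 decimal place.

nitrogen per 100 m² = 5.4 × 17% = 0.918 lb.
Convert to per hectare: 0.918 × 100 = 91.8 lb.

91.8 lb N per hectare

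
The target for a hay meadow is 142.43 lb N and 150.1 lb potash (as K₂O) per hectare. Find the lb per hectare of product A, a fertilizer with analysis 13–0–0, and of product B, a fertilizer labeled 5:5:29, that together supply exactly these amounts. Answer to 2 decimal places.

With a, b = lb per hectare of product A and product B:
N: 0.13·a + 0.05·b = 142.43
K₂O: 0·a + 0.29·b = 150.1
Solving simultaneously: a = 896.544, b = 517.586.

896.54 lb product A, 517.59 lb product B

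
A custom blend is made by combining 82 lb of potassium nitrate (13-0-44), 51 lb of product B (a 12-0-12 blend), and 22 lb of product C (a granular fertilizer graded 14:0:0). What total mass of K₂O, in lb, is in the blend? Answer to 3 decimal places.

K₂O mass = 44%×82 + 12%×51 + 0%×22 = 42.2 lb.

42.200 lb K₂O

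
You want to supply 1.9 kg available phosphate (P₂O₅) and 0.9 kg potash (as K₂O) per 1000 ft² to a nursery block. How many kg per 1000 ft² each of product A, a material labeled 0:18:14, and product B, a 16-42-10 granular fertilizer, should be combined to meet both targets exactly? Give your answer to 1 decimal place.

4.6 kg product A, 2.5 kg product B

Per-1000 ft² balance (a = product A, b = product B):
P₂O₅: 0.18·a + 0.42·b = 1.9
K₂O: 0.14·a + 0.1·b = 0.9
From row1: a = (1.9 − 0.42·b) / 0.18.
Into row2: 0.14·(1.9 − 0.42·b)/0.18 + 0.1·b = 0.9 → b = 2.54902, a = 4.60784.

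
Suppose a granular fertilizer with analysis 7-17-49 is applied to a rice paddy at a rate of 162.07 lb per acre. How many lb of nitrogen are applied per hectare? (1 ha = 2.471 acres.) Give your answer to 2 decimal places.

28.03 lb N per hectare

nitrogen per acre = 162.07 × 7% = 11.3449 lb.
Convert to per hectare: 11.3449 × 2.471 = 28.0332 lb.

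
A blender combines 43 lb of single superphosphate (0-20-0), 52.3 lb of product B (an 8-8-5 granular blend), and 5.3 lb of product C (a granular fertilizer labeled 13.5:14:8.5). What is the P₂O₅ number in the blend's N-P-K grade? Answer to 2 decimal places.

13.45% P₂O₅

Total mass = 43 + 52.3 + 5.3 = 100.6 lb.
P₂O₅ mass = 20%×43 + 8%×52.3 + 14%×5.3 = 13.526 lb.
% P₂O₅ = 13.526 / 100.6 = 13.4453%.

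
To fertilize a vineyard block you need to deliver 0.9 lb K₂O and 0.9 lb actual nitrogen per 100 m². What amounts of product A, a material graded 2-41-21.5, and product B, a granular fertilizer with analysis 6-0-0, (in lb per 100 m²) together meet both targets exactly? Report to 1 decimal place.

Let a = lb of product A, b = lb of product B (per 100 m²).
K₂O: 0.215·a + 0·b = 0.9
N: 0.02·a + 0.06·b = 0.9
Solving simultaneously: a = 4.18605, b = 13.6047.

4.2 lb product A, 13.6 lb product B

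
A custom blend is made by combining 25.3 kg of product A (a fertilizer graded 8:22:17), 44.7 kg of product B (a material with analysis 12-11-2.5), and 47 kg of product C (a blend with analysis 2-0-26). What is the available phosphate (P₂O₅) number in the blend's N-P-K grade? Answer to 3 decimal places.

8.960% P₂O₅

Total mass = 25.3 + 44.7 + 47 = 117 kg.
P₂O₅ mass = 22%×25.3 + 11%×44.7 + 0%×47 = 10.483 kg.
% P₂O₅ = 10.483 / 117 = 8.95983%.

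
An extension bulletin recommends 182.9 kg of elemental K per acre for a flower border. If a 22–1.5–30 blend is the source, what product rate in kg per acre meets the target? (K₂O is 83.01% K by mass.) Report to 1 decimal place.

As K₂O: 182.9 / 0.8301 = 220.335 kg per acre.
Product per acre = 220.335 / 30% = 734.4497 kg.

734.4 kg of product per acre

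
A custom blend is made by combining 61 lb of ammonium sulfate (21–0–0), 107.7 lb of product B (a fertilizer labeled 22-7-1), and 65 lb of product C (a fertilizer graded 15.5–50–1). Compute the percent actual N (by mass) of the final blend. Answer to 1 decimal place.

Total mass = 61 + 107.7 + 65 = 233.7 lb.
N mass = 21%×61 + 22%×107.7 + 15.5%×65 = 46.579 lb.
% N = 46.579 / 233.7 = 19.9311%.

19.9% N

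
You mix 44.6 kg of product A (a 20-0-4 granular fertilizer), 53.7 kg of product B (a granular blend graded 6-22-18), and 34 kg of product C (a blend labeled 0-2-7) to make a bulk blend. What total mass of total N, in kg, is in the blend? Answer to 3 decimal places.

N mass = 20%×44.6 + 6%×53.7 + 0%×34 = 12.142 kg.

12.142 kg N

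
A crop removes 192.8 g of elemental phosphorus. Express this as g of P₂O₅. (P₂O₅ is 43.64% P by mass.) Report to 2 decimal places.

P₂O₅ = 192.8 / 0.4364 = 441.797 g.

441.80 g P₂O₅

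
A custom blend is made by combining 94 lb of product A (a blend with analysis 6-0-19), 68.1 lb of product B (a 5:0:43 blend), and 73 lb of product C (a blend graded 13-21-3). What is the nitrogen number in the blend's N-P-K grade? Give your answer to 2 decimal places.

7.88% N

Total mass = 94 + 68.1 + 73 = 235.1 lb.
N mass = 6%×94 + 5%×68.1 + 13%×73 = 18.535 lb.
% N = 18.535 / 235.1 = 7.88388%.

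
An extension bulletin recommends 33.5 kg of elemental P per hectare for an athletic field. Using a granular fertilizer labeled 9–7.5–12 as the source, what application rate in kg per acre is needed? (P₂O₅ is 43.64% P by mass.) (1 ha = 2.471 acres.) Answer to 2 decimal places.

414.22 kg of product per acre

As P₂O₅: 33.5 / 0.4364 = 76.7644 kg per hectare.
Product per hectare = 76.7644 / 7.5% = 1023.53 kg.
Convert to per acre: 1023.53 × 0.404694 = 414.215 kg.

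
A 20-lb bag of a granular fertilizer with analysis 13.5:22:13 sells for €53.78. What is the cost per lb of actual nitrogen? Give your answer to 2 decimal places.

€19.92 per lb N

N in bag = 20 × 13.5% = 2.7 lb.
Cost per lb N = €53.78 / 2.7 = €19.9185.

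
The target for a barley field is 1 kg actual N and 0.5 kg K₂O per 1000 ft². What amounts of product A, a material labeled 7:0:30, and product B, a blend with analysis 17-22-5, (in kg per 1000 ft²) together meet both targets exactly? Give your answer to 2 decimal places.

With a, b = kg per 1000 ft² of product A and product B:
N: 0.07·a + 0.17·b = 1
K₂O: 0.3·a + 0.05·b = 0.5
Eliminate b: (row1) − 0.17/0.05·(row2) → -0.95·a = -0.7, so a = 0.736842.
Then b = (0.5 − 0.3·0.736842) / 0.05 = 5.57895.

0.74 kg product A, 5.58 kg product B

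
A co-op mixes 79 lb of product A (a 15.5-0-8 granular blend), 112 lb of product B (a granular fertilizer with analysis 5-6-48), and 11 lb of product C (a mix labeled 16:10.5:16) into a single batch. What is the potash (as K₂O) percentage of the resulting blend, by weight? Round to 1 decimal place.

30.6% K₂O

Total mass = 79 + 112 + 11 = 202 lb.
K₂O mass = 8%×79 + 48%×112 + 16%×11 = 61.84 lb.
% K₂O = 61.84 / 202 = 30.6139%.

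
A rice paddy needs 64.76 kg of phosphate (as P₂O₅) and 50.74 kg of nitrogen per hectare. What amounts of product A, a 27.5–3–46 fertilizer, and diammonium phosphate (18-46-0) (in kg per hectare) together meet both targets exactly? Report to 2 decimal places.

Per-hectare balance (a = product A, b = diammonium phosphate):
P₂O₅: 0.03·a + 0.46·b = 64.76
N: 0.275·a + 0.18·b = 50.74
Eliminate a: (row1) − 0.03/0.275·(row2) → 0.440364·b = 59.2247, so b = 134.491.
Back-substitute: a = (64.76 − 0.46·134.491) / 0.03 = 96.4789.

96.48 kg product A, 134.49 kg diammonium phosphate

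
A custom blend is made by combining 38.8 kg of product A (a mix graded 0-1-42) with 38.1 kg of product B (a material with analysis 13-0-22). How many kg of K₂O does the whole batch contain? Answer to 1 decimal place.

K₂O mass = 42%×38.8 + 22%×38.1 = 24.678 kg.

24.7 kg K₂O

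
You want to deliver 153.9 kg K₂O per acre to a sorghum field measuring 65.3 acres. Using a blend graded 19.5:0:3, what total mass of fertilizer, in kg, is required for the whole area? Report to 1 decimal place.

Product per acre = 153.9 / 3% = 5130 kg.
Total product = 5130 × 65.3 = 334989 kg.

334989.0 kg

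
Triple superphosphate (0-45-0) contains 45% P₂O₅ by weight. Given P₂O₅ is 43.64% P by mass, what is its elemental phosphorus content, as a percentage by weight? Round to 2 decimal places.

19.64% P

%P = 45 × 0.4364 = 19.638%.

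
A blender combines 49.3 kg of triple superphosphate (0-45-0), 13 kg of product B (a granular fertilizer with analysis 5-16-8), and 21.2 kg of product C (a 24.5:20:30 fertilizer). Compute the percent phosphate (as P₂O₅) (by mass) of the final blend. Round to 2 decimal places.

34.14% P₂O₅

Total mass = 49.3 + 13 + 21.2 = 83.5 kg.
P₂O₅ mass = 45%×49.3 + 16%×13 + 20%×21.2 = 28.505 kg.
% P₂O₅ = 28.505 / 83.5 = 34.1377%.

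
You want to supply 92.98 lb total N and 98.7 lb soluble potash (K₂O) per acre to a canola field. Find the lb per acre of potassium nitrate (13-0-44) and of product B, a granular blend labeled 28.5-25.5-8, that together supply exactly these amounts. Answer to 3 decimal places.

Per-acre balance (a = potassium nitrate, b = product B):
N: 0.13·a + 0.285·b = 92.98
K₂O: 0.44·a + 0.08·b = 98.7
Eliminate a: (row1) − 0.13/0.44·(row2) → 0.261364·b = 63.8186, so b = 244.1757.
Back-substitute: a = (92.98 − 0.285·244.1757) / 0.13 = 179.9226.

179.923 lb potassium nitrate, 244.176 lb product B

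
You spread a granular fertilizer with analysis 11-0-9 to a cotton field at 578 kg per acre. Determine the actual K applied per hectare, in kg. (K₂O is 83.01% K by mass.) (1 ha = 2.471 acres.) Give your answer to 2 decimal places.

K₂O per acre = 578 × 9% = 52.02 kg.
Elemental K = 52.02 × 0.8301 = 43.1818 kg per acre.
Convert to per hectare: 43.1818 × 2.471 = 106.702 kg.

106.70 kg K per hectare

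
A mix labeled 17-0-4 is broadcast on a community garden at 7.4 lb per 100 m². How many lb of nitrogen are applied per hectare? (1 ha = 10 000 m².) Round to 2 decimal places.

125.80 lb N per hectare

nitrogen per 100 m² = 7.4 × 17% = 1.258 lb.
Convert to per hectare: 1.258 × 100 = 125.8 lb.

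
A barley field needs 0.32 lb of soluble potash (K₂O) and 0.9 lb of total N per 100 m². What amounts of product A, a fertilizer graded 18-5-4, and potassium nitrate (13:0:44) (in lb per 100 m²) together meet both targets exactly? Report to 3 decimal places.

4.789 lb product A, 0.292 lb potassium nitrate

Let a = lb of product A, b = lb of potassium nitrate (per 100 m²).
K₂O: 0.04·a + 0.44·b = 0.32
N: 0.18·a + 0.13·b = 0.9
Solving simultaneously: a = 4.78919, b = 0.291892.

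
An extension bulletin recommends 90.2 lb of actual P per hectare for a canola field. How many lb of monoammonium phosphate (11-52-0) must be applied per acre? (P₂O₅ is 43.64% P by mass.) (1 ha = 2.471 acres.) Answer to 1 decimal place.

160.9 lb of product per acre

As P₂O₅: 90.2 / 0.4364 = 206.691 lb per hectare.
Product per hectare = 206.691 / 52% = 397.483 lb.
Convert to per acre: 397.483 × 0.404694 = 160.859 lb.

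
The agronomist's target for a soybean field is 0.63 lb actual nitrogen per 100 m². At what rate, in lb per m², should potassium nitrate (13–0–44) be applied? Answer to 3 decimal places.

0.048 lb of product per sq m

Product per 100 m² = 0.63 / 13% = 4.84615 lb.
Convert to per m²: 4.84615 × 0.01 = 0.0484615 lb.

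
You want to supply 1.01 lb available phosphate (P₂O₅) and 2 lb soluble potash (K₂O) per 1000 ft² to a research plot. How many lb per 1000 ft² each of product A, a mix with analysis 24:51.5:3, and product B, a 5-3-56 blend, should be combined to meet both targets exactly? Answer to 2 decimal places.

1.76 lb product A, 3.48 lb product B

Per-1000 ft² balance (a = product A, b = product B):
P₂O₅: 0.515·a + 0.03·b = 1.01
K₂O: 0.03·a + 0.56·b = 2
From row1: a = (1.01 − 0.03·b) / 0.515.
Into row2: 0.03·(1.01 − 0.03·b)/0.515 + 0.56·b = 2 → b = 3.47722, a = 1.75861.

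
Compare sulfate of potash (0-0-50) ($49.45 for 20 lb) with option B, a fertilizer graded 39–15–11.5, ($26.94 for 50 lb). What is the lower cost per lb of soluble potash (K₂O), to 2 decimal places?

sulfate of potash: K₂O per bag = 20 × 50% = 10 lb; cost = 49.45 / 10 = $4.9450/lb K₂O.
option B: K₂O per bag = 50 × 11.5% = 5.75 lb; cost = 26.94 / 5.75 = $4.6852/lb K₂O.
option B is cheaper.

$4.69 per lb K₂O (option B)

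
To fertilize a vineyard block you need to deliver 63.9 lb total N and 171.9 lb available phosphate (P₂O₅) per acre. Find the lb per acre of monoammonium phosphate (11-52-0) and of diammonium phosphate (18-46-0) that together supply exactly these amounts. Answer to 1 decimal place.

With a, b = lb per acre of monoammonium phosphate and diammonium phosphate:
N: 0.11·a + 0.18·b = 63.9
P₂O₅: 0.52·a + 0.46·b = 171.9
Solving simultaneously: a = 36, b = 333.

36.0 lb monoammonium phosphate, 333.0 lb diammonium phosphate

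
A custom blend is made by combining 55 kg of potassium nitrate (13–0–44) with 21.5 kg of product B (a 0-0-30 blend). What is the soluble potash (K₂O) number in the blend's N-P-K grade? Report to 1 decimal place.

40.1% K₂O

Total mass = 55 + 21.5 = 76.5 kg.
K₂O mass = 44%×55 + 30%×21.5 = 30.65 kg.
% K₂O = 30.65 / 76.5 = 40.0654%.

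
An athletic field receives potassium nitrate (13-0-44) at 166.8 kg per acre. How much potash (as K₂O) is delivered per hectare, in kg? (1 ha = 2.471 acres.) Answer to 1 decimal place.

K₂O per acre = 166.8 × 44% = 73.392 kg.
Convert to per hectare: 73.392 × 2.471 = 181.352 kg.

181.4 kg K₂O per hectare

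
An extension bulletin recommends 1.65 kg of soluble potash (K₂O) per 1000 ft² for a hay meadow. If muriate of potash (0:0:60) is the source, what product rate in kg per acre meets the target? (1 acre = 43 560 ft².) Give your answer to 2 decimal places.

119.79 kg of product per acre

Product per 1000 ft² = 1.65 / 60% = 2.75 kg.
Convert to per acre: 2.75 × 43.56 = 119.79 kg.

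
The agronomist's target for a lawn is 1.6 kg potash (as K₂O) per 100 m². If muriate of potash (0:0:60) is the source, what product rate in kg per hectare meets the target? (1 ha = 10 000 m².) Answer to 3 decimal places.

266.667 kg of product per hectare

Product per 100 m² = 1.6 / 60% = 2.66667 kg.
Convert to per hectare: 2.66667 × 100 = 266.6667 kg.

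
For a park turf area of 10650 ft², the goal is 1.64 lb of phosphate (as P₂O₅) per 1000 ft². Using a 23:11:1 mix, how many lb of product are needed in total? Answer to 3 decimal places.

158.782 lb

Product per 1000 ft² = 1.64 / 11% = 14.9091 lb.
Total product = 14.9091 × 10650 / 1000 = 158.7818 lb.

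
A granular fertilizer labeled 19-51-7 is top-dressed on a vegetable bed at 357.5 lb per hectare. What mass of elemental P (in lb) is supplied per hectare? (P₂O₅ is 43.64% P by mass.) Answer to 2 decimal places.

P₂O₅ per hectare = 357.5 × 51% = 182.325 lb.
Elemental P = 182.325 × 0.4364 = 79.5666 lb per hectare.

79.57 lb P per hectare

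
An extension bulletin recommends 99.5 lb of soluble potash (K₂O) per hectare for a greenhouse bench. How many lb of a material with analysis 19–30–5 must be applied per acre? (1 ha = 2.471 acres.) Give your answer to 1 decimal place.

805.3 lb of product per acre

Product per hectare = 99.5 / 5% = 1990 lb.
Convert to per acre: 1990 × 0.404694 = 805.342 lb.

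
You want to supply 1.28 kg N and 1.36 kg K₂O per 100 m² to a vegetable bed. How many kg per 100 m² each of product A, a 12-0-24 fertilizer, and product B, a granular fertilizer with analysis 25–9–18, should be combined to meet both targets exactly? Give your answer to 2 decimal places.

2.85 kg product A, 3.75 kg product B

Let a = kg of product A, b = kg of product B (per 100 m²).
N: 0.12·a + 0.25·b = 1.28
K₂O: 0.24·a + 0.18·b = 1.36
Solving simultaneously: a = 2.85417, b = 3.75.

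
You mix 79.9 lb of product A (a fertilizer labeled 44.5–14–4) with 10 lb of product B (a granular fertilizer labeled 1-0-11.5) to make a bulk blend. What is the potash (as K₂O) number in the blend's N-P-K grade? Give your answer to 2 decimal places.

Total mass = 79.9 + 10 = 89.9 lb.
K₂O mass = 4%×79.9 + 11.5%×10 = 4.346 lb.
% K₂O = 4.346 / 89.9 = 4.83426%.

4.83% K₂O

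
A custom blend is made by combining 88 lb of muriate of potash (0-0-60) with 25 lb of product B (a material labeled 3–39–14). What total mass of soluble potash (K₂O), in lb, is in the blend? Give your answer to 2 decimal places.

56.30 lb K₂O

K₂O mass = 60%×88 + 14%×25 = 56.3 lb.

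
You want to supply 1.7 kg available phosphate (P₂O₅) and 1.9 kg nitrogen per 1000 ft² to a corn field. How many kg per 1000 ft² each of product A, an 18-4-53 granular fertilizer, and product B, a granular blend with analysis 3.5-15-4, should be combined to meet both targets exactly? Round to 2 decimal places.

Let a = kg of product A, b = kg of product B (per 1000 ft²).
P₂O₅: 0.04·a + 0.15·b = 1.7
N: 0.18·a + 0.035·b = 1.9
From row1: a = (1.7 − 0.15·b) / 0.04.
Into row2: 0.18·(1.7 − 0.15·b)/0.04 + 0.035·b = 1.9 → b = 8.98438, a = 8.80859.

8.81 kg product A, 8.98 kg product B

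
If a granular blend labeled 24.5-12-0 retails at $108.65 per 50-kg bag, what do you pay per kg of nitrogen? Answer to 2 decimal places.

N in bag = 50 × 24.5% = 12.25 kg.
Cost per kg N = $108.65 / 12.25 = $8.8694.

$8.87 per kg N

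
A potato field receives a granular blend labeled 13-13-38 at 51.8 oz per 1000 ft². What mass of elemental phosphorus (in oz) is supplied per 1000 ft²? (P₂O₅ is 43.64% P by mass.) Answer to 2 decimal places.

P₂O₅ per 1000 ft² = 51.8 × 13% = 6.734 oz.
Elemental P = 6.734 × 0.4364 = 2.93872 oz per 1000 ft².

2.94 oz P per thousand sq ft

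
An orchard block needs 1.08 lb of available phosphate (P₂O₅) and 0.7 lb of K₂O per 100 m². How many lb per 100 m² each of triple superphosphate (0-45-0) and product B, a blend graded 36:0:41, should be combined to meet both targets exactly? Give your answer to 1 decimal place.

2.4 lb triple superphosphate, 1.7 lb product B

With a, b = lb per 100 m² of triple superphosphate and product B:
P₂O₅: 0.45·a + 0·b = 1.08
K₂O: 0·a + 0.41·b = 0.7
Solving simultaneously: a = 2.4, b = 1.70732.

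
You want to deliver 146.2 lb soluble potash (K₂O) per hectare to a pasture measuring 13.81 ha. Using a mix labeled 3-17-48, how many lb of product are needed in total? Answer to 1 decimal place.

Product per hectare = 146.2 / 48% = 304.583 lb.
Total product = 304.583 × 13.81 = 4206.296 lb.

4206.3 lb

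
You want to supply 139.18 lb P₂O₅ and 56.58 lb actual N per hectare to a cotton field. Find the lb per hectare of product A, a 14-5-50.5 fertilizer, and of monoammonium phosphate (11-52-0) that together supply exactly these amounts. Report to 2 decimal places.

209.68 lb product A, 247.49 lb monoammonium phosphate

Let a = lb of product A, b = lb of monoammonium phosphate (per hectare).
P₂O₅: 0.05·a + 0.52·b = 139.18
N: 0.14·a + 0.11·b = 56.58
Eliminate b: (row1) − 0.52/0.11·(row2) → -0.611818·a = -128.289, so a = 209.68499.
Then b = (56.58 − 0.14·209.68499) / 0.11 = 247.492.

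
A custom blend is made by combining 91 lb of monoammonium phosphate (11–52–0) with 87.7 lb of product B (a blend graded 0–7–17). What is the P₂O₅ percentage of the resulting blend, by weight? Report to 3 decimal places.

Total mass = 91 + 87.7 = 178.7 lb.
P₂O₅ mass = 52%×91 + 7%×87.7 = 53.459 lb.
% P₂O₅ = 53.459 / 178.7 = 29.9155%.

29.916% P₂O₅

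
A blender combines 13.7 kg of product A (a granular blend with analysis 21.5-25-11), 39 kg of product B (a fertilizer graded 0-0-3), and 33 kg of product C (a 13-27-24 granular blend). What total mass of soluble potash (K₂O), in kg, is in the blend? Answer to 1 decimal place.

K₂O mass = 11%×13.7 + 3%×39 + 24%×33 = 10.597 kg.

10.6 kg K₂O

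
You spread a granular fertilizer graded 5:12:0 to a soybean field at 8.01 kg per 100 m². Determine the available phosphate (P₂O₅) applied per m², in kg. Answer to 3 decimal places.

0.010 kg P₂O₅ per sq m

P₂O₅ per 100 m² = 8.01 × 12% = 0.9612 kg.
Convert to per m²: 0.9612 × 0.01 = 0.009612 kg.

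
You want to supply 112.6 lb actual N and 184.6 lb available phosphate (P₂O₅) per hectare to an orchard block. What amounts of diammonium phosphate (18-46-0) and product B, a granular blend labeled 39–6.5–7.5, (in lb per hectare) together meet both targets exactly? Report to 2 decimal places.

385.66 lb diammonium phosphate, 110.72 lb product B

With a, b = lb per hectare of diammonium phosphate and product B:
N: 0.18·a + 0.39·b = 112.6
P₂O₅: 0.46·a + 0.065·b = 184.6
Eliminate a: (row1) − 0.18/0.46·(row2) → 0.364565·b = 40.3652, so b = 110.722.
Back-substitute: a = (112.6 − 0.39·110.722) / 0.18 = 385.659.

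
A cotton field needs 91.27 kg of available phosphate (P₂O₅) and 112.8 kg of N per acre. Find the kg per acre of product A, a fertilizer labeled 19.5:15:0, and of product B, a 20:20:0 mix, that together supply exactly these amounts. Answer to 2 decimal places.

With a, b = kg per acre of product A and product B:
P₂O₅: 0.15·a + 0.2·b = 91.27
N: 0.195·a + 0.2·b = 112.8
Solving simultaneously: a = 478.444, b = 97.5167.

478.44 kg product A, 97.52 kg product B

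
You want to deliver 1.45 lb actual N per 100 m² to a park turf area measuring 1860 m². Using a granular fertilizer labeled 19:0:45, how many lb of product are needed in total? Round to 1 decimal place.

Product per 100 m² = 1.45 / 19% = 7.63158 lb.
Total product = 7.63158 × 1860 / 100 = 141.947 lb.

141.9 lb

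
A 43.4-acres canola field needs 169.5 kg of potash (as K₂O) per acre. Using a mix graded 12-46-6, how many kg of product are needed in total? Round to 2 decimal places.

Product per acre = 169.5 / 6% = 2825 kg.
Total product = 2825 × 43.4 = 122605 kg.

122605.00 kg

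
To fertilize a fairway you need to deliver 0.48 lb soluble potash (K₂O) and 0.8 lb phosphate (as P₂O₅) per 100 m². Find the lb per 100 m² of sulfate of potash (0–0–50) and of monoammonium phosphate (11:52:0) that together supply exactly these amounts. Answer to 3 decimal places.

Per-100 m² balance (a = sulfate of potash, b = monoammonium phosphate):
K₂O: 0.5·a + 0·b = 0.48
P₂O₅: 0·a + 0.52·b = 0.8
Solving simultaneously: a = 0.96, b = 1.53846.

0.960 lb sulfate of potash, 1.538 lb monoammonium phosphate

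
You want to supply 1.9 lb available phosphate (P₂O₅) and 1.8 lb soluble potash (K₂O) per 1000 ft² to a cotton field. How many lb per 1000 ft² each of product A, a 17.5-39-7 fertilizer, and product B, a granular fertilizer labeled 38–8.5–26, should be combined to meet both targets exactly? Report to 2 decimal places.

Let a = lb of product A, b = lb of product B (per 1000 ft²).
P₂O₅: 0.39·a + 0.085·b = 1.9
K₂O: 0.07·a + 0.26·b = 1.8
Eliminate a: (row1) − 0.39/0.07·(row2) → -1.36357·b = -8.12857, so b = 5.96124.
Back-substitute: a = (1.9 − 0.085·5.96124) / 0.39 = 3.57255.

3.57 lb product A, 5.96 lb product B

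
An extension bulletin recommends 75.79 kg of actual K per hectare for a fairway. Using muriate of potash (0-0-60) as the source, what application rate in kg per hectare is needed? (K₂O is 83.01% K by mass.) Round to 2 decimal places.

As K₂O: 75.79 / 0.8301 = 91.3023 kg per hectare.
Product per hectare = 91.3023 / 60% = 152.1704 kg.

152.17 kg of product per hectare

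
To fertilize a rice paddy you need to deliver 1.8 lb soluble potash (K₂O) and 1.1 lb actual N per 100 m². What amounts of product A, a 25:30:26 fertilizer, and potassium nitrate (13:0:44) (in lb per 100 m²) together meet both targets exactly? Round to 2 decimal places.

3.28 lb product A, 2.15 lb potassium nitrate

Let a = lb of product A, b = lb of potassium nitrate (per 100 m²).
K₂O: 0.26·a + 0.44·b = 1.8
N: 0.25·a + 0.13·b = 1.1
From row1: a = (1.8 − 0.44·b) / 0.26.
Into row2: 0.25·(1.8 − 0.44·b)/0.26 + 0.13·b = 1.1 → b = 2.15223, a = 3.28084.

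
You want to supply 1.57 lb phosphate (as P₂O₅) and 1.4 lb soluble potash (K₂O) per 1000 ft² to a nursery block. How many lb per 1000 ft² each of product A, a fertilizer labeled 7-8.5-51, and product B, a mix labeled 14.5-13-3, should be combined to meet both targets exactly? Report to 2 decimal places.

With a, b = lb per 1000 ft² of product A and product B:
P₂O₅: 0.085·a + 0.13·b = 1.57
K₂O: 0.51·a + 0.03·b = 1.4
Eliminate a: (row1) − 0.085/0.51·(row2) → 0.125·b = 1.33667, so b = 10.6933.
Back-substitute: a = (1.57 − 0.13·10.6933) / 0.085 = 2.11608.

2.12 lb product A, 10.69 lb product B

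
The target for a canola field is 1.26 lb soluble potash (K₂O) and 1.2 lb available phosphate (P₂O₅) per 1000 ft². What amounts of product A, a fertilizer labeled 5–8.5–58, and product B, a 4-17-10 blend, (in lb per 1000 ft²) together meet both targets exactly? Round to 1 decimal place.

1.0 lb product A, 6.5 lb product B

With a, b = lb per 1000 ft² of product A and product B:
K₂O: 0.58·a + 0.1·b = 1.26
P₂O₅: 0.085·a + 0.17·b = 1.2
Solving simultaneously: a = 1.0455, b = 6.53607.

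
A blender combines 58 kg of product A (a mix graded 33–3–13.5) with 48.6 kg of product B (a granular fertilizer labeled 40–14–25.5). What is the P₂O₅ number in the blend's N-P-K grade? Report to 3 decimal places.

Total mass = 58 + 48.6 = 106.6 kg.
P₂O₅ mass = 3%×58 + 14%×48.6 = 8.544 kg.
% P₂O₅ = 8.544 / 106.6 = 8.01501%.

8.015% P₂O₅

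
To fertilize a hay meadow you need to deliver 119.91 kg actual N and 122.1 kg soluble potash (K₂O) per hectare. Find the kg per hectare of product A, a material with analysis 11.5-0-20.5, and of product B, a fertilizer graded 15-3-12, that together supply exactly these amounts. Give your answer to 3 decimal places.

231.611 kg product A, 621.832 kg product B

Let a = kg of product A, b = kg of product B (per hectare).
N: 0.115·a + 0.15·b = 119.91
K₂O: 0.205·a + 0.12·b = 122.1
Eliminate b: (row1) − 0.15/0.12·(row2) → -0.14125·a = -32.715, so a = 231.6106.
Then b = (122.1 − 0.205·231.6106) / 0.12 = 621.8319.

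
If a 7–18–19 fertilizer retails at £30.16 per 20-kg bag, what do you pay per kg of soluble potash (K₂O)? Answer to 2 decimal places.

£7.94 per kg K₂O

K₂O in bag = 20 × 19% = 3.8 kg.
Cost per kg K₂O = £30.16 / 3.8 = £7.9368.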